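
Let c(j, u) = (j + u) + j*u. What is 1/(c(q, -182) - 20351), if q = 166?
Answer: -1/50579 ≈ -1.9771e-5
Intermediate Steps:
c(j, u) = j + u + j*u
1/(c(q, -182) - 20351) = 1/((166 - 182 + 166*(-182)) - 20351) = 1/((166 - 182 - 30212) - 20351) = 1/(-30228 - 20351) = 1/(-50579) = -1/50579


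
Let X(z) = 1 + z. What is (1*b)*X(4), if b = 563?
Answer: 2815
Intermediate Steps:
(1*b)*X(4) = (1*563)*(1 + 4) = 563*5 = 2815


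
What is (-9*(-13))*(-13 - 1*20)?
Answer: -3861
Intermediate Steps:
(-9*(-13))*(-13 - 1*20) = 117*(-13 - 20) = 117*(-33) = -3861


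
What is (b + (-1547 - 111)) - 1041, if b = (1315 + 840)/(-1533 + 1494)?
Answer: -107416/39 ≈ -2754.3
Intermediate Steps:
b = -2155/39 (b = 2155/(-39) = 2155*(-1/39) = -2155/39 ≈ -55.256)
(b + (-1547 - 111)) - 1041 = (-2155/39 + (-1547 - 111)) - 1041 = (-2155/39 - 1658) - 1041 = -66817/39 - 1041 = -107416/39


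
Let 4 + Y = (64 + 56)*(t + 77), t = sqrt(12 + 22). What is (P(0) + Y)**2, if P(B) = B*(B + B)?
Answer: 85793296 + 2216640*sqrt(34) ≈ 9.8718e+7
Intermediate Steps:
t = sqrt(34) ≈ 5.8309
P(B) = 2*B**2 (P(B) = B*(2*B) = 2*B**2)
Y = 9236 + 120*sqrt(34) (Y = -4 + (64 + 56)*(sqrt(34) + 77) = -4 + 120*(77 + sqrt(34)) = -4 + (9240 + 120*sqrt(34)) = 9236 + 120*sqrt(34) ≈ 9935.7)
(P(0) + Y)**2 = (2*0**2 + (9236 + 120*sqrt(34)))**2 = (2*0 + (9236 + 120*sqrt(34)))**2 = (0 + (9236 + 120*sqrt(34)))**2 = (9236 + 120*sqrt(34))**2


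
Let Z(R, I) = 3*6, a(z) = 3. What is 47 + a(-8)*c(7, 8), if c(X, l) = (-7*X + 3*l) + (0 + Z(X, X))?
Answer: 26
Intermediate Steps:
Z(R, I) = 18
c(X, l) = 18 - 7*X + 3*l (c(X, l) = (-7*X + 3*l) + (0 + 18) = (-7*X + 3*l) + 18 = 18 - 7*X + 3*l)
47 + a(-8)*c(7, 8) = 47 + 3*(18 - 7*7 + 3*8) = 47 + 3*(18 - 49 + 24) = 47 + 3*(-7) = 47 - 21 = 26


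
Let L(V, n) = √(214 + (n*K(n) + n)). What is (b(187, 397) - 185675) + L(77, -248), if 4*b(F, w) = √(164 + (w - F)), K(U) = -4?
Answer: -185675 + √958 + √374/4 ≈ -1.8564e+5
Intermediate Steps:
L(V, n) = √(214 - 3*n) (L(V, n) = √(214 + (n*(-4) + n)) = √(214 + (-4*n + n)) = √(214 - 3*n))
b(F, w) = √(164 + w - F)/4 (b(F, w) = √(164 + (w - F))/4 = √(164 + w - F)/4)
(b(187, 397) - 185675) + L(77, -248) = (√(164 + 397 - 1*187)/4 - 185675) + √(214 - 3*(-248)) = (√(164 + 397 - 187)/4 - 185675) + √(214 + 744) = (√374/4 - 185675) + √958 = (-185675 + √374/4) + √958 = -185675 + √958 + √374/4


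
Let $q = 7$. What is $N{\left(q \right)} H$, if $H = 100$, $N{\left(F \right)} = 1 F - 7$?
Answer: $0$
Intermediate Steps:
$N{\left(F \right)} = -7 + F$ ($N{\left(F \right)} = F - 7 = -7 + F$)
$N{\left(q \right)} H = \left(-7 + 7\right) 100 = 0 \cdot 100 = 0$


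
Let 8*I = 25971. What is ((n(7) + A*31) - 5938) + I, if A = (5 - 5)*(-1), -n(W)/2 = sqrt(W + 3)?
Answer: -21533/8 - 2*sqrt(10) ≈ -2697.9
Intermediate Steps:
I = 25971/8 (I = (1/8)*25971 = 25971/8 ≈ 3246.4)
n(W) = -2*sqrt(3 + W) (n(W) = -2*sqrt(W + 3) = -2*sqrt(3 + W))
A = 0 (A = 0*(-1) = 0)
((n(7) + A*31) - 5938) + I = ((-2*sqrt(3 + 7) + 0*31) - 5938) + 25971/8 = ((-2*sqrt(10) + 0) - 5938) + 25971/8 = (-2*sqrt(10) - 5938) + 25971/8 = (-5938 - 2*sqrt(10)) + 25971/8 = -21533/8 - 2*sqrt(10)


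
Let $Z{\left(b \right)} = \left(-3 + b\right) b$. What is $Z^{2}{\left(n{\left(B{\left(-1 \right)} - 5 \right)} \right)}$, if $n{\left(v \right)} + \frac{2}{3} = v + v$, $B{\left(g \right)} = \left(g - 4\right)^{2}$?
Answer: $\frac{165431044}{81} \approx 2.0424 \cdot 10^{6}$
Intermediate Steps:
$B{\left(g \right)} = \left(-4 + g\right)^{2}$
$n{\left(v \right)} = - \frac{2}{3} + 2 v$ ($n{\left(v \right)} = - \frac{2}{3} + \left(v + v\right) = - \frac{2}{3} + 2 v$)
$Z{\left(b \right)} = b \left(-3 + b\right)$
$Z^{2}{\left(n{\left(B{\left(-1 \right)} - 5 \right)} \right)} = \left(\left(- \frac{2}{3} + 2 \left(\left(-4 - 1\right)^{2} - 5\right)\right) \left(-3 - \left(\frac{2}{3} - 2 \left(\left(-4 - 1\right)^{2} - 5\right)\right)\right)\right)^{2} = \left(\left(- \frac{2}{3} + 2 \left(\left(-5\right)^{2} - 5\right)\right) \left(-3 - \left(\frac{2}{3} - 2 \left(\left(-5\right)^{2} - 5\right)\right)\right)\right)^{2} = \left(\left(- \frac{2}{3} + 2 \left(25 - 5\right)\right) \left(-3 - \left(\frac{2}{3} - 2 \left(25 - 5\right)\right)\right)\right)^{2} = \left(\left(- \frac{2}{3} + 2 \cdot 20\right) \left(-3 + \left(- \frac{2}{3} + 2 \cdot 20\right)\right)\right)^{2} = \left(\left(- \frac{2}{3} + 40\right) \left(-3 + \left(- \frac{2}{3} + 40\right)\right)\right)^{2} = \left(\frac{118 \left(-3 + \frac{118}{3}\right)}{3}\right)^{2} = \left(\frac{118}{3} \cdot \frac{109}{3}\right)^{2} = \left(\frac{12862}{9}\right)^{2} = \frac{165431044}{81}$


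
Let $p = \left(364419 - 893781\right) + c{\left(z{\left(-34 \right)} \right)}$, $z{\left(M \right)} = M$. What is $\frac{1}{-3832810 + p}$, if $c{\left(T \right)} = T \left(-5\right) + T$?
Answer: $- \frac{1}{4362036} \approx -2.2925 \cdot 10^{-7}$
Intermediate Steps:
$c{\left(T \right)} = - 4 T$ ($c{\left(T \right)} = - 5 T + T = - 4 T$)
$p = -529226$ ($p = \left(364419 - 893781\right) - -136 = \left(364419 - 893781\right) + 136 = -529362 + 136 = -529226$)
$\frac{1}{-3832810 + p} = \frac{1}{-3832810 - 529226} = \frac{1}{-4362036} = - \frac{1}{4362036}$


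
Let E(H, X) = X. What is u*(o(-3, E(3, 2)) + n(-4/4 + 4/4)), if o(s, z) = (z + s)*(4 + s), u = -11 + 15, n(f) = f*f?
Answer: -4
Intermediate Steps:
n(f) = f²
u = 4
o(s, z) = (4 + s)*(s + z) (o(s, z) = (s + z)*(4 + s) = (4 + s)*(s + z))
u*(o(-3, E(3, 2)) + n(-4/4 + 4/4)) = 4*(((-3)² + 4*(-3) + 4*2 - 3*2) + (-4/4 + 4/4)²) = 4*((9 - 12 + 8 - 6) + (-4*¼ + 4*(¼))²) = 4*(-1 + (-1 + 1)²) = 4*(-1 + 0²) = 4*(-1 + 0) = 4*(-1) = -4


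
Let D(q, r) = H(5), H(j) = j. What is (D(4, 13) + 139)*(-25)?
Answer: -3600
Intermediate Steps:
D(q, r) = 5
(D(4, 13) + 139)*(-25) = (5 + 139)*(-25) = 144*(-25) = -3600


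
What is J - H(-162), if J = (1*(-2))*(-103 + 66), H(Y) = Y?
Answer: 236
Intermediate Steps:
J = 74 (J = -2*(-37) = 74)
J - H(-162) = 74 - 1*(-162) = 74 + 162 = 236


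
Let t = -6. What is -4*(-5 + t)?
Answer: 44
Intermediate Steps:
-4*(-5 + t) = -4*(-5 - 6) = -4*(-11) = 44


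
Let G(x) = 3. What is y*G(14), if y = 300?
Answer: 900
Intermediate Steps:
y*G(14) = 300*3 = 900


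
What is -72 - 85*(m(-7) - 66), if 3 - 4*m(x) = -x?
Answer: 5623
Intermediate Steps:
m(x) = 3/4 + x/4 (m(x) = 3/4 - (-1)*x/4 = 3/4 + x/4)
-72 - 85*(m(-7) - 66) = -72 - 85*((3/4 + (1/4)*(-7)) - 66) = -72 - 85*((3/4 - 7/4) - 66) = -72 - 85*(-1 - 66) = -72 - 85*(-67) = -72 + 5695 = 5623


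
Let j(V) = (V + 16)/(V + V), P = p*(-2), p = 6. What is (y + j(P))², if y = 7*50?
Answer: 4405801/36 ≈ 1.2238e+5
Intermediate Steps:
y = 350
P = -12 (P = 6*(-2) = -12)
j(V) = (16 + V)/(2*V) (j(V) = (16 + V)/((2*V)) = (16 + V)*(1/(2*V)) = (16 + V)/(2*V))
(y + j(P))² = (350 + (½)*(16 - 12)/(-12))² = (350 + (½)*(-1/12)*4)² = (350 - ⅙)² = (2099/6)² = 4405801/36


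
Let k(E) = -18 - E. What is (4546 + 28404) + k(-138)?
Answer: 33070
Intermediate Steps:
(4546 + 28404) + k(-138) = (4546 + 28404) + (-18 - 1*(-138)) = 32950 + (-18 + 138) = 32950 + 120 = 33070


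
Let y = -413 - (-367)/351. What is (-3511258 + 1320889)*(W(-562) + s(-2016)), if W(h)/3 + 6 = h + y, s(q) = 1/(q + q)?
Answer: 37502983281285/5824 ≈ 6.4394e+9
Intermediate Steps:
s(q) = 1/(2*q)
y = -144596/351 (y = -413 - (-367)/351 = -413 - 1*(-367/351) = -413 + 367/351 = -144596/351 ≈ -411.95)
W(h) = -146702/117 + 3*h (W(h) = -18 + 3*(h - 144596/351) = -18 + 3*(-144596/351 + h) = -18 + (-144596/117 + 3*h) = -146702/117 + 3*h)
(-3511258 + 1320889)*(W(-562) + s(-2016)) = (-3511258 + 1320889)*((-146702/117 + 3*(-562)) + (½)/(-2016)) = -2190369*((-146702/117 - 1686) + (½)*(-1/2016)) = -2190369*(-343964/117 - 1/4032) = -2190369*(-17121765/5824) = 37502983281285/5824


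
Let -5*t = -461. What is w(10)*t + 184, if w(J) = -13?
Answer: -5073/5 ≈ -1014.6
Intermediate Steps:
t = 461/5 (t = -1/5*(-461) = 461/5 ≈ 92.200)
w(10)*t + 184 = -13*461/5 + 184 = -5993/5 + 184 = -5073/5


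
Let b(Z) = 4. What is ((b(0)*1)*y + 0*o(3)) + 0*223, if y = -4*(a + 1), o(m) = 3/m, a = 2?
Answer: -48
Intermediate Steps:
y = -12 (y = -4*(2 + 1) = -4*3 = -12)
((b(0)*1)*y + 0*o(3)) + 0*223 = ((4*1)*(-12) + 0*(3/3)) + 0*223 = (4*(-12) + 0*(3*(1/3))) + 0 = (-48 + 0*1) + 0 = (-48 + 0) + 0 = -48 + 0 = -48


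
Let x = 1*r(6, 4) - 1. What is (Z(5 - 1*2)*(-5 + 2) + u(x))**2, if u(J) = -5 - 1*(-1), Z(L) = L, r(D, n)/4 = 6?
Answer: 169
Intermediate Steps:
r(D, n) = 24 (r(D, n) = 4*6 = 24)
x = 23 (x = 1*24 - 1 = 24 - 1 = 23)
u(J) = -4 (u(J) = -5 + 1 = -4)
(Z(5 - 1*2)*(-5 + 2) + u(x))**2 = ((5 - 1*2)*(-5 + 2) - 4)**2 = ((5 - 2)*(-3) - 4)**2 = (3*(-3) - 4)**2 = (-9 - 4)**2 = (-13)**2 = 169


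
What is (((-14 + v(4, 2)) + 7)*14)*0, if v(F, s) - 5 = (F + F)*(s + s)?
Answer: 0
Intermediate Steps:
v(F, s) = 5 + 4*F*s (v(F, s) = 5 + (F + F)*(s + s) = 5 + (2*F)*(2*s) = 5 + 4*F*s)
(((-14 + v(4, 2)) + 7)*14)*0 = (((-14 + (5 + 4*4*2)) + 7)*14)*0 = (((-14 + (5 + 32)) + 7)*14)*0 = (((-14 + 37) + 7)*14)*0 = ((23 + 7)*14)*0 = (30*14)*0 = 420*0 = 0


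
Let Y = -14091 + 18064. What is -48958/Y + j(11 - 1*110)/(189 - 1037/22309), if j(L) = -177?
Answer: -222063948001/16747641172 ≈ -13.259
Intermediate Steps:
Y = 3973
-48958/Y + j(11 - 1*110)/(189 - 1037/22309) = -48958/3973 - 177/(189 - 1037/22309) = -48958/3973 - 177/4215364/22309 = -48958/3973 - 177*22309/4215364 = -48958/3973 - 3948693/4215364 = -222063948001/16747641172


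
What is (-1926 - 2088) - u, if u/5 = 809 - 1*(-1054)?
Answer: -13329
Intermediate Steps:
u = 9315 (u = 5*(809 - 1*(-1054)) = 5*(809 + 1054) = 5*1863 = 9315)
(-1926 - 2088) - u = (-1926 - 2088) - 1*9315 = -4014 - 9315 = -13329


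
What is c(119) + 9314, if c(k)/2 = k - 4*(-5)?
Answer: 9592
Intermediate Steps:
c(k) = 40 + 2*k (c(k) = 2*(k - 4*(-5)) = 2*(k + 20) = 2*(20 + k) = 40 + 2*k)
c(119) + 9314 = (40 + 2*119) + 9314 = (40 + 238) + 9314 = 278 + 9314 = 9592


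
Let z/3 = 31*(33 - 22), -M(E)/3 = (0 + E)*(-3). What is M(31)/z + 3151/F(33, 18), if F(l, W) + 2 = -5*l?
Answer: -34160/1837 ≈ -18.596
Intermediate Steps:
F(l, W) = -2 - 5*l
M(E) = 9*E (M(E) = -3*(0 + E)*(-3) = -3*E*(-3) = -(-9)*E = 9*E)
z = 1023 (z = 3*(31*(33 - 22)) = 3*(31*11) = 3*341 = 1023)
M(31)/z + 3151/F(33, 18) = (9*31)/1023 + 3151/(-2 - 5*33) = 279*(1/1023) + 3151/(-2 - 165) = 3/11 + 3151/(-167) = 3/11 + 3151*(-1/167) = 3/11 - 3151/167 = -34160/1837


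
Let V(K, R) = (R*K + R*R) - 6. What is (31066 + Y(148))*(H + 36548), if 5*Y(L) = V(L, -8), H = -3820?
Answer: 5046788512/5 ≈ 1.0094e+9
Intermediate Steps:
V(K, R) = -6 + R² + K*R (V(K, R) = (K*R + R²) - 6 = (R² + K*R) - 6 = -6 + R² + K*R)
Y(L) = 58/5 - 8*L/5 (Y(L) = (-6 + (-8)² + L*(-8))/5 = (-6 + 64 - 8*L)/5 = (58 - 8*L)/5 = 58/5 - 8*L/5)
(31066 + Y(148))*(H + 36548) = (31066 + (58/5 - 8/5*148))*(-3820 + 36548) = (31066 + (58/5 - 1184/5))*32728 = (31066 - 1126/5)*32728 = (154204/5)*32728 = 5046788512/5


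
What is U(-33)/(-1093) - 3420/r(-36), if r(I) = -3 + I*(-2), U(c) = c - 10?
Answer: -1245031/25139 ≈ -49.526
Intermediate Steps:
U(c) = -10 + c
r(I) = -3 - 2*I
U(-33)/(-1093) - 3420/r(-36) = (-10 - 33)/(-1093) - 3420/(-3 - 2*(-36)) = -43*(-1/1093) - 3420/(-3 + 72) = 43/1093 - 3420/69 = 43/1093 - 3420*1/69 = 43/1093 - 1140/23 = -1245031/25139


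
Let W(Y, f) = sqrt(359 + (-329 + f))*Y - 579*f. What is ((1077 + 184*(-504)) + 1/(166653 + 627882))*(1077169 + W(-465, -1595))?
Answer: -145701652043122136/794535 + 2257614790484*I*sqrt(1565)/52969 ≈ -1.8338e+11 + 1.6861e+9*I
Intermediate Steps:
W(Y, f) = -579*f + Y*sqrt(30 + f) (W(Y, f) = sqrt(30 + f)*Y - 579*f = Y*sqrt(30 + f) - 579*f = -579*f + Y*sqrt(30 + f))
((1077 + 184*(-504)) + 1/(166653 + 627882))*(1077169 + W(-465, -1595)) = ((1077 + 184*(-504)) + 1/(166653 + 627882))*(1077169 + (-579*(-1595) - 465*sqrt(30 - 1595))) = ((1077 - 92736) + 1/794535)*(1077169 + (923505 - 465*I*sqrt(1565))) = (-91659 + 1/794535)*(1077169 + (923505 - 465*I*sqrt(1565))) = -72826283564*(1077169 + (923505 - 465*I*sqrt(1565)))/794535 = -72826283564*(2000674 - 465*I*sqrt(1565))/794535 = -145701652043122136/794535 + 2257614790484*I*sqrt(1565)/52969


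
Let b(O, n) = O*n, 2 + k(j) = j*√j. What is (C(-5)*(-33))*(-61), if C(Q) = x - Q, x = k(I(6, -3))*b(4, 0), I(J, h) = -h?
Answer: 10065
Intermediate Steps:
k(j) = -2 + j^(3/2) (k(j) = -2 + j*√j = -2 + j^(3/2))
x = 0 (x = (-2 + (-1*(-3))^(3/2))*(4*0) = (-2 + 3^(3/2))*0 = (-2 + 3*√3)*0 = 0)
C(Q) = -Q (C(Q) = 0 - Q = -Q)
(C(-5)*(-33))*(-61) = (-1*(-5)*(-33))*(-61) = (5*(-33))*(-61) = -165*(-61) = 10065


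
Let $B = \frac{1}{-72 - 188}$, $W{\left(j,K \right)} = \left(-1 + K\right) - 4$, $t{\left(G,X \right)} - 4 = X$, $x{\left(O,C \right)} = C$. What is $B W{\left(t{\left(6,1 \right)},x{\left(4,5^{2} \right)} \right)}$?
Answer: $- \frac{1}{13} \approx -0.076923$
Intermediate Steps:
$t{\left(G,X \right)} = 4 + X$
$W{\left(j,K \right)} = -5 + K$
$B = - \frac{1}{260}$ ($B = \frac{1}{-260} = - \frac{1}{260} \approx -0.0038462$)
$B W{\left(t{\left(6,1 \right)},x{\left(4,5^{2} \right)} \right)} = - \frac{-5 + 5^{2}}{260} = - \frac{-5 + 25}{260} = \left(- \frac{1}{260}\right) 20 = - \frac{1}{13}$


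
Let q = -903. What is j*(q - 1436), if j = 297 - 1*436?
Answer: 325121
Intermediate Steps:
j = -139 (j = 297 - 436 = -139)
j*(q - 1436) = -139*(-903 - 1436) = -139*(-2339) = 325121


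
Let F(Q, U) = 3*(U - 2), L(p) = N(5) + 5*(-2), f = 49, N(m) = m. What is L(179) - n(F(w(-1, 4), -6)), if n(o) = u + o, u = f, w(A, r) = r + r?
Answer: -30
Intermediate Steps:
w(A, r) = 2*r
u = 49
L(p) = -5 (L(p) = 5 + 5*(-2) = 5 - 10 = -5)
F(Q, U) = -6 + 3*U (F(Q, U) = 3*(-2 + U) = -6 + 3*U)
n(o) = 49 + o
L(179) - n(F(w(-1, 4), -6)) = -5 - (49 + (-6 + 3*(-6))) = -5 - (49 + (-6 - 18)) = -5 - (49 - 24) = -5 - 1*25 = -5 - 25 = -30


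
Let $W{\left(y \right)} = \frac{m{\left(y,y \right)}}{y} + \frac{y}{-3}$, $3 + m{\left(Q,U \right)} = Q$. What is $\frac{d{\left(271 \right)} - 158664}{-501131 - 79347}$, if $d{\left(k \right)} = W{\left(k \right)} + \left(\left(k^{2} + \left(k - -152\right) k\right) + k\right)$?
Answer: $- \frac{12029008}{235964307} \approx -0.050978$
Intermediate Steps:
$m{\left(Q,U \right)} = -3 + Q$
$W{\left(y \right)} = - \frac{y}{3} + \frac{-3 + y}{y}$ ($W{\left(y \right)} = \frac{-3 + y}{y} + \frac{y}{-3} = \frac{-3 + y}{y} + y \left(- \frac{1}{3}\right) = \frac{-3 + y}{y} - \frac{y}{3} = - \frac{y}{3} + \frac{-3 + y}{y}$)
$d{\left(k \right)} = 1 + k^{2} - \frac{3}{k} + \frac{2 k}{3} + k \left(152 + k\right)$ ($d{\left(k \right)} = \left(1 - \frac{3}{k} - \frac{k}{3}\right) + \left(\left(k^{2} + \left(k - -152\right) k\right) + k\right) = \left(1 - \frac{3}{k} - \frac{k}{3}\right) + \left(\left(k^{2} + \left(k + 152\right) k\right) + k\right) = \left(1 - \frac{3}{k} - \frac{k}{3}\right) + \left(\left(k^{2} + \left(152 + k\right) k\right) + k\right) = \left(1 - \frac{3}{k} - \frac{k}{3}\right) + \left(\left(k^{2} + k \left(152 + k\right)\right) + k\right) = \left(1 - \frac{3}{k} - \frac{k}{3}\right) + \left(k + k^{2} + k \left(152 + k\right)\right) = 1 + k^{2} - \frac{3}{k} + \frac{2 k}{3} + k \left(152 + k\right)$)
$\frac{d{\left(271 \right)} - 158664}{-501131 - 79347} = \frac{\frac{-3 + 271 + \frac{271^{2} \left(458 + 6 \cdot 271\right)}{3}}{271} - 158664}{-501131 - 79347} = \frac{\frac{-3 + 271 + \frac{1}{3} \cdot 73441 \left(458 + 1626\right)}{271} - 158664}{-580478} = \left(\frac{-3 + 271 + \frac{1}{3} \cdot 73441 \cdot 2084}{271} - 158664\right) \left(- \frac{1}{580478}\right) = \left(\frac{-3 + 271 + \frac{153051044}{3}}{271} - 158664\right) \left(- \frac{1}{580478}\right) = \left(\frac{1}{271} \cdot \frac{153051848}{3} - 158664\right) \left(- \frac{1}{580478}\right) = \left(\frac{153051848}{813} - 158664\right) \left(- \frac{1}{580478}\right) = \frac{24058016}{813} \left(- \frac{1}{580478}\right) = - \frac{12029008}{235964307}$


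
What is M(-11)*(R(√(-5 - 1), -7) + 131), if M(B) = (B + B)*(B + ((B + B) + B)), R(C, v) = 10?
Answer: 136488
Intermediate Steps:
M(B) = 8*B² (M(B) = (2*B)*(B + (2*B + B)) = (2*B)*(B + 3*B) = (2*B)*(4*B) = 8*B²)
M(-11)*(R(√(-5 - 1), -7) + 131) = (8*(-11)²)*(10 + 131) = (8*121)*141 = 968*141 = 136488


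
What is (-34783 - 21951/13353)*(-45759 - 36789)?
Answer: 12780613794600/4451 ≈ 2.8714e+9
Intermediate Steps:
(-34783 - 21951/13353)*(-45759 - 36789) = (-34783 - 21951*1/13353)*(-82548) = (-34783 - 7317/4451)*(-82548) = -154826450/4451*(-82548) = 12780613794600/4451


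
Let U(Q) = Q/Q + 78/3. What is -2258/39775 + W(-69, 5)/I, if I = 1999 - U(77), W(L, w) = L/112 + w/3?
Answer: -1482092161/26354596800 ≈ -0.056237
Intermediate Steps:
U(Q) = 27 (U(Q) = 1 + 78*(⅓) = 1 + 26 = 27)
W(L, w) = w/3 + L/112 (W(L, w) = L*(1/112) + w*(⅓) = L/112 + w/3 = w/3 + L/112)
I = 1972 (I = 1999 - 1*27 = 1999 - 27 = 1972)
-2258/39775 + W(-69, 5)/I = -2258/39775 + ((⅓)*5 + (1/112)*(-69))/1972 = -2258*1/39775 + (5/3 - 69/112)*(1/1972) = -2258/39775 + (353/336)*(1/1972) = -2258/39775 + 353/662592 = -1482092161/26354596800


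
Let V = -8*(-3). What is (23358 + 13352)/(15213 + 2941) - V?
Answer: -199493/9077 ≈ -21.978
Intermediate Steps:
V = 24
(23358 + 13352)/(15213 + 2941) - V = (23358 + 13352)/(15213 + 2941) - 1*24 = 36710/18154 - 24 = 36710*(1/18154) - 24 = 18355/9077 - 24 = -199493/9077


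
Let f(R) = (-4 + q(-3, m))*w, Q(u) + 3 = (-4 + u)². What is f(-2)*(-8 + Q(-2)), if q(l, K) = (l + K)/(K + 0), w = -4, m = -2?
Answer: 150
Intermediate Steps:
Q(u) = -3 + (-4 + u)²
q(l, K) = (K + l)/K
f(R) = 6 (f(R) = (-4 + (-2 - 3)/(-2))*(-4) = (-4 - ½*(-5))*(-4) = (-4 + 5/2)*(-4) = -3/2*(-4) = 6)
f(-2)*(-8 + Q(-2)) = 6*(-8 + (-3 + (-4 - 2)²)) = 6*(-8 + (-3 + (-6)²)) = 6*(-8 + (-3 + 36)) = 6*(-8 + 33) = 6*25 = 150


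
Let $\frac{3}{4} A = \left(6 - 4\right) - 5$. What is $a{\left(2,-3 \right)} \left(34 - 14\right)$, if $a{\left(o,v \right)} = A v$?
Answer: $240$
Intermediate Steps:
$A = -4$ ($A = \frac{4 \left(\left(6 - 4\right) - 5\right)}{3} = \frac{4 \left(2 - 5\right)}{3} = \frac{4}{3} \left(-3\right) = -4$)
$a{\left(o,v \right)} = - 4 v$
$a{\left(2,-3 \right)} \left(34 - 14\right) = \left(-4\right) \left(-3\right) \left(34 - 14\right) = 12 \cdot 20 = 240$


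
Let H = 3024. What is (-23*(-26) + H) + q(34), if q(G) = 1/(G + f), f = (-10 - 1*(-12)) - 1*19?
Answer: 61575/17 ≈ 3622.1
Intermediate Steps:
f = -17 (f = (-10 + 12) - 19 = 2 - 19 = -17)
q(G) = 1/(-17 + G) (q(G) = 1/(G - 17) = 1/(-17 + G))
(-23*(-26) + H) + q(34) = (-23*(-26) + 3024) + 1/(-17 + 34) = (598 + 3024) + 1/17 = 3622 + 1/17 = 61575/17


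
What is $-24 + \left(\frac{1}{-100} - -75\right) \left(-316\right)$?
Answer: $- \frac{593021}{25} \approx -23721.0$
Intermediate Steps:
$-24 + \left(\frac{1}{-100} - -75\right) \left(-316\right) = -24 + \left(- \frac{1}{100} + 75\right) \left(-316\right) = -24 + \frac{7499}{100} \left(-316\right) = -24 - \frac{592421}{25} = - \frac{593021}{25}$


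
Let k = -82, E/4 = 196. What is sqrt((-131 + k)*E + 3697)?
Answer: I*sqrt(163295) ≈ 404.1*I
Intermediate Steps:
E = 784 (E = 4*196 = 784)
sqrt((-131 + k)*E + 3697) = sqrt((-131 - 82)*784 + 3697) = sqrt(-213*784 + 3697) = sqrt(-166992 + 3697) = sqrt(-163295) = I*sqrt(163295)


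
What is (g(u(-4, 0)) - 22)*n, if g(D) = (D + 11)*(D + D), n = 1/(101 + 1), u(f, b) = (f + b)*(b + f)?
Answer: 421/51 ≈ 8.2549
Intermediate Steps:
u(f, b) = (b + f)² (u(f, b) = (b + f)*(b + f) = (b + f)²)
n = 1/102 ≈ 0.0098039
g(D) = 2*D*(11 + D) (g(D) = (11 + D)*(2*D) = 2*D*(11 + D))
(g(u(-4, 0)) - 22)*n = (2*(0 - 4)²*(11 + (0 - 4)²) - 22)*(1/102) = (2*(-4)²*(11 + (-4)²) - 22)*(1/102) = (2*16*(11 + 16) - 22)*(1/102) = (2*16*27 - 22)*(1/102) = (864 - 22)*(1/102) = 842*(1/102) = 421/51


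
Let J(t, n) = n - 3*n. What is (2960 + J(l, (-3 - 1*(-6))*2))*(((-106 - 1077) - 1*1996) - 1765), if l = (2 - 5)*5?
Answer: -14574912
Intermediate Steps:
l = -15 (l = -3*5 = -15)
J(t, n) = -2*n
(2960 + J(l, (-3 - 1*(-6))*2))*(((-106 - 1077) - 1*1996) - 1765) = (2960 - 2*(-3 - 1*(-6))*2)*(((-106 - 1077) - 1*1996) - 1765) = (2960 - 2*(-3 + 6)*2)*((-1183 - 1996) - 1765) = (2960 - 6*2)*(-3179 - 1765) = (2960 - 2*6)*(-4944) = (2960 - 12)*(-4944) = 2948*(-4944) = -14574912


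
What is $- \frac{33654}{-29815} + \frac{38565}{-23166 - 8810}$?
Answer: $- \frac{73695171}{953364440} \approx -0.0773$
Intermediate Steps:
$- \frac{33654}{-29815} + \frac{38565}{-23166 - 8810} = \left(-33654\right) \left(- \frac{1}{29815}\right) + \frac{38565}{-31976} = \frac{33654}{29815} + 38565 \left(- \frac{1}{31976}\right) = \frac{33654}{29815} - \frac{38565}{31976} = - \frac{73695171}{953364440}$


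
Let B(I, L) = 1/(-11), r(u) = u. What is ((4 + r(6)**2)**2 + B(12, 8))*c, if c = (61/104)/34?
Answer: 1073539/38896 ≈ 27.600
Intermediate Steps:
B(I, L) = -1/11
c = 61/3536 (c = (61*(1/104))*(1/34) = (61/104)*(1/34) = 61/3536 ≈ 0.017251)
((4 + r(6)**2)**2 + B(12, 8))*c = ((4 + 6**2)**2 - 1/11)*(61/3536) = ((4 + 36)**2 - 1/11)*(61/3536) = (40**2 - 1/11)*(61/3536) = (1600 - 1/11)*(61/3536) = (17599/11)*(61/3536) = 1073539/38896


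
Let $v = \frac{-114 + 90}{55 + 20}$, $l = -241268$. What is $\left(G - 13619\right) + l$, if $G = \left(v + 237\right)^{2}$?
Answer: $- \frac{124293486}{625} \approx -1.9887 \cdot 10^{5}$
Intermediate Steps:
$v = - \frac{8}{25}$ ($v = - \frac{24}{75} = \left(-24\right) \frac{1}{75} = - \frac{8}{25} \approx -0.32$)
$G = \frac{35010889}{625}$ ($G = \left(- \frac{8}{25} + 237\right)^{2} = \left(\frac{5917}{25}\right)^{2} = \frac{35010889}{625} \approx 56017.0$)
$\left(G - 13619\right) + l = \left(\frac{35010889}{625} - 13619\right) - 241268 = \frac{26499014}{625} - 241268 = - \frac{124293486}{625}$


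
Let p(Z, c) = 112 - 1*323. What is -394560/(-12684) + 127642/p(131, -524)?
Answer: -127979914/223027 ≈ -573.83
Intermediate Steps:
p(Z, c) = -211 (p(Z, c) = 112 - 323 = -211)
-394560/(-12684) + 127642/p(131, -524) = -394560/(-12684) + 127642/(-211) = -394560*(-1/12684) + 127642*(-1/211) = 32880/1057 - 127642/211 = -127979914/223027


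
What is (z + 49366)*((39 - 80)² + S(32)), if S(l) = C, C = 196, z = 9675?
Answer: 110819957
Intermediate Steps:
S(l) = 196
(z + 49366)*((39 - 80)² + S(32)) = (9675 + 49366)*((39 - 80)² + 196) = 59041*((-41)² + 196) = 59041*(1681 + 196) = 59041*1877 = 110819957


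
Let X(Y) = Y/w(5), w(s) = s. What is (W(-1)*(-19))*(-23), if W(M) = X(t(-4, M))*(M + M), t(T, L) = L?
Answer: 874/5 ≈ 174.80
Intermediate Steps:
X(Y) = Y/5
W(M) = 2*M²/5 (W(M) = (M/5)*(M + M) = (M/5)*(2*M) = 2*M²/5)
(W(-1)*(-19))*(-23) = (((⅖)*(-1)²)*(-19))*(-23) = (((⅖)*1)*(-19))*(-23) = ((⅖)*(-19))*(-23) = -38/5*(-23) = 874/5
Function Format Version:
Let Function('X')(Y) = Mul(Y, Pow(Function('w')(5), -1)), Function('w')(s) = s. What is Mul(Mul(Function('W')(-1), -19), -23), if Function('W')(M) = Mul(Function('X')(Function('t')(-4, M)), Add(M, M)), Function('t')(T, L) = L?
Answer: Rational(874, 5) ≈ 174.80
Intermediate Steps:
Function('X')(Y) = Mul(Rational(1, 5), Y) (Function('X')(Y) = Mul(Y, Pow(5, -1)) = Mul(Y, Rational(1, 5)) = Mul(Rational(1, 5), Y))
Function('W')(M) = Mul(Rational(2, 5), Pow(M, 2)) (Function('W')(M) = Mul(Mul(Rational(1, 5), M), Add(M, M)) = Mul(Mul(Rational(1, 5), M), Mul(2, M)) = Mul(Rational(2, 5), Pow(M, 2)))
Mul(Mul(Function('W')(-1), -19), -23) = Mul(Mul(Mul(Rational(2, 5), Pow(-1, 2)), -19), -23) = Mul(Mul(Mul(Rational(2, 5), 1), -19), -23) = Mul(Mul(Rational(2, 5), -19), -23) = Mul(Rational(-38, 5), -23) = Rational(874, 5)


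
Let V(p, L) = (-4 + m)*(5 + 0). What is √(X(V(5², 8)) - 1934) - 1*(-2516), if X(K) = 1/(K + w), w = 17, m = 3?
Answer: 2516 + I*√69621/6 ≈ 2516.0 + 43.976*I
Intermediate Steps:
V(p, L) = -5 (V(p, L) = (-4 + 3)*(5 + 0) = -1*5 = -5)
X(K) = 1/(17 + K) (X(K) = 1/(K + 17) = 1/(17 + K))
√(X(V(5², 8)) - 1934) - 1*(-2516) = √(1/(17 - 5) - 1934) - 1*(-2516) = √(1/12 - 1934) + 2516 = √(-23207/12) + 2516 = I*√69621/6 + 2516 = 2516 + I*√69621/6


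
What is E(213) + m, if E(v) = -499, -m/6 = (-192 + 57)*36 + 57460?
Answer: -316099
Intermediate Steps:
m = -315600 (m = -6*((-192 + 57)*36 + 57460) = -6*(-135*36 + 57460) = -6*(-4860 + 57460) = -6*52600 = -315600)
E(213) + m = -499 - 315600 = -316099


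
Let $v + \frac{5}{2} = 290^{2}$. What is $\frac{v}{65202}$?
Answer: $\frac{56065}{43468} \approx 1.2898$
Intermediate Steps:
$v = \frac{168195}{2}$ ($v = - \frac{5}{2} + 290^{2} = - \frac{5}{2} + 84100 = \frac{168195}{2} \approx 84098.0$)
$\frac{v}{65202} = \frac{168195}{2 \cdot 65202} = \frac{168195}{2} \cdot \frac{1}{65202} = \frac{56065}{43468}$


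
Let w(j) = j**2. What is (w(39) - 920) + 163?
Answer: 764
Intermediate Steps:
(w(39) - 920) + 163 = (39**2 - 920) + 163 = (1521 - 920) + 163 = 601 + 163 = 764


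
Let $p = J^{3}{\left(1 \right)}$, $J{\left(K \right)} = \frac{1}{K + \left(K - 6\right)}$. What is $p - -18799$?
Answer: $\frac{1203135}{64} \approx 18799.0$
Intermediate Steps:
$J{\left(K \right)} = \frac{1}{-6 + 2 K}$ ($J{\left(K \right)} = \frac{1}{K + \left(K - 6\right)} = \frac{1}{K + \left(-6 + K\right)} = \frac{1}{-6 + 2 K}$)
$p = - \frac{1}{64}$ ($p = \left(\frac{1}{2 \left(-3 + 1\right)}\right)^{3} = \left(\frac{1}{2 \left(-2\right)}\right)^{3} = \left(\frac{1}{2} \left(- \frac{1}{2}\right)\right)^{3} = \left(- \frac{1}{4}\right)^{3} = - \frac{1}{64} \approx -0.015625$)
$p - -18799 = - \frac{1}{64} - -18799 = - \frac{1}{64} + 18799 = \frac{1203135}{64}$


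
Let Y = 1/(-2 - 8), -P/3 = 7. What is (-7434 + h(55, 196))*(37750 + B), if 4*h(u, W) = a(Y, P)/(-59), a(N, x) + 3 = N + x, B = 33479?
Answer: -1249641504771/2360 ≈ -5.2951e+8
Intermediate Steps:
P = -21 (P = -3*7 = -21)
Y = -⅒ (Y = 1/(-10) = -⅒ ≈ -0.10000)
a(N, x) = -3 + N + x (a(N, x) = -3 + (N + x) = -3 + N + x)
h(u, W) = 241/2360 (h(u, W) = ((-3 - ⅒ - 21)/(-59))/4 = (-241/10*(-1/59))/4 = (¼)*(241/590) = 241/2360)
(-7434 + h(55, 196))*(37750 + B) = (-7434 + 241/2360)*(37750 + 33479) = -17543999/2360*71229 = -1249641504771/2360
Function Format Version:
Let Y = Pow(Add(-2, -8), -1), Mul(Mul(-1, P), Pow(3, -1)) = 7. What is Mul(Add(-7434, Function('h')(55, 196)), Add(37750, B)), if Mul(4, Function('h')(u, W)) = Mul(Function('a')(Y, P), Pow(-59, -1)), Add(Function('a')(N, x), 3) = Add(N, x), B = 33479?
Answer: Rational(-1249641504771, 2360) ≈ -5.2951e+8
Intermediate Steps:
P = -21 (P = Mul(-3, 7) = -21)
Y = Rational(-1, 10) (Y = Pow(-10, -1) = Rational(-1, 10) ≈ -0.10000)
Function('a')(N, x) = Add(-3, N, x) (Function('a')(N, x) = Add(-3, Add(N, x)) = Add(-3, N, x))
Function('h')(u, W) = Rational(241, 2360) (Function('h')(u, W) = Mul(Rational(1, 4), Mul(Add(-3, Rational(-1, 10), -21), Pow(-59, -1))) = Mul(Rational(1, 4), Mul(Rational(-241, 10), Rational(-1, 59))) = Mul(Rational(1, 4), Rational(241, 590)) = Rational(241, 2360))
Mul(Add(-7434, Function('h')(55, 196)), Add(37750, B)) = Mul(Add(-7434, Rational(241, 2360)), Add(37750, 33479)) = Mul(Rational(-17543999, 2360), 71229) = Rational(-1249641504771, 2360)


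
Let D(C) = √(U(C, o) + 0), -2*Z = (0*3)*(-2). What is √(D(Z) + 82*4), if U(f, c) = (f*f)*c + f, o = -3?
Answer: 2*√82 ≈ 18.111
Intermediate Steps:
U(f, c) = f + c*f² (U(f, c) = f²*c + f = c*f² + f = f + c*f²)
Z = 0 (Z = -0*3*(-2)/2 = -0*(-2) = -½*0 = 0)
D(C) = √(C*(1 - 3*C)) (D(C) = √(C*(1 - 3*C) + 0) = √(C*(1 - 3*C)))
√(D(Z) + 82*4) = √(√(0*(1 - 3*0)) + 82*4) = √(√(0*(1 + 0)) + 328) = √(√(0*1) + 328) = √(√0 + 328) = √(0 + 328) = √328 = 2*√82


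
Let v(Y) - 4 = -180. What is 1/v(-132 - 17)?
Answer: -1/176 ≈ -0.0056818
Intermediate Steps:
v(Y) = -176 (v(Y) = 4 - 180 = -176)
1/v(-132 - 17) = 1/(-176) = -1/176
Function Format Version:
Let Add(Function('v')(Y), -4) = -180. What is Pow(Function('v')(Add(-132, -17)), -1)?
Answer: Rational(-1, 176) ≈ -0.0056818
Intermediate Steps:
Function('v')(Y) = -176 (Function('v')(Y) = Add(4, -180) = -176)
Pow(Function('v')(Add(-132, -17)), -1) = Pow(-176, -1) = Rational(-1, 176)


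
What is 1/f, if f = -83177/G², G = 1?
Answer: -1/83177 ≈ -1.2023e-5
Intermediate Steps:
f = -83177 (f = -83177/(1²) = -83177/1 = -83177*1 = -83177)
1/f = 1/(-83177) = -1/83177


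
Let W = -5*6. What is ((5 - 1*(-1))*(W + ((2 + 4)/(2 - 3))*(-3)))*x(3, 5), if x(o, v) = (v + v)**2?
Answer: -7200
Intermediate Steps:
x(o, v) = 4*v**2 (x(o, v) = (2*v)**2 = 4*v**2)
W = -30
((5 - 1*(-1))*(W + ((2 + 4)/(2 - 3))*(-3)))*x(3, 5) = ((5 - 1*(-1))*(-30 + ((2 + 4)/(2 - 3))*(-3)))*(4*5**2) = ((5 + 1)*(-30 + (6/(-1))*(-3)))*(4*25) = (6*(-30 + (6*(-1))*(-3)))*100 = (6*(-30 - 6*(-3)))*100 = (6*(-30 + 18))*100 = (6*(-12))*100 = -72*100 = -7200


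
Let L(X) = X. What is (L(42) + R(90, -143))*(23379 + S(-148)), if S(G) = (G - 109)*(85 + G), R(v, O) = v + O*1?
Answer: -435270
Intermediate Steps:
R(v, O) = O + v (R(v, O) = v + O = O + v)
S(G) = (-109 + G)*(85 + G)
(L(42) + R(90, -143))*(23379 + S(-148)) = (42 + (-143 + 90))*(23379 + (-9265 + (-148)² - 24*(-148))) = (42 - 53)*(23379 + (-9265 + 21904 + 3552)) = -11*(23379 + 16191) = -11*39570 = -435270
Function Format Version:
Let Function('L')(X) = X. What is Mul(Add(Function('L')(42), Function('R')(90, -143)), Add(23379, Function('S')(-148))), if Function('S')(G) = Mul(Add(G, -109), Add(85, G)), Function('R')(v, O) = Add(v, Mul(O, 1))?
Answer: -435270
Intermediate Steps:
Function('R')(v, O) = Add(O, v) (Function('R')(v, O) = Add(v, O) = Add(O, v))
Function('S')(G) = Mul(Add(-109, G), Add(85, G))
Mul(Add(Function('L')(42), Function('R')(90, -143)), Add(23379, Function('S')(-148))) = Mul(Add(42, Add(-143, 90)), Add(23379, Add(-9265, Pow(-148, 2), Mul(-24, -148)))) = Mul(Add(42, -53), Add(23379, Add(-9265, 21904, 3552))) = Mul(-11, Add(23379, 16191)) = Mul(-11, 39570) = -435270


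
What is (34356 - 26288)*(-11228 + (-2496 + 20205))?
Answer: 52288708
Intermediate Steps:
(34356 - 26288)*(-11228 + (-2496 + 20205)) = 8068*(-11228 + 17709) = 8068*6481 = 52288708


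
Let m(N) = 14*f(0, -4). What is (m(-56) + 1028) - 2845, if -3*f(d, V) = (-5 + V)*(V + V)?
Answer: -2153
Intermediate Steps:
f(d, V) = -2*V*(-5 + V)/3 (f(d, V) = -(-5 + V)*(V + V)/3 = -(-5 + V)*2*V/3 = -2*V*(-5 + V)/3)
m(N) = -336 (m(N) = 14*((⅔)*(-4)*(5 - 1*(-4))) = 14*((⅔)*(-4)*(5 + 4)) = 14*((⅔)*(-4)*9) = 14*(-24) = -336)
(m(-56) + 1028) - 2845 = (-336 + 1028) - 2845 = 692 - 2845 = -2153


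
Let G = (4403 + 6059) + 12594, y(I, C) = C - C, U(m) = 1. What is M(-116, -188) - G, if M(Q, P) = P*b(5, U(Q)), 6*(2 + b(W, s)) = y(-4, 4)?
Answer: -22680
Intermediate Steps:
y(I, C) = 0
b(W, s) = -2 (b(W, s) = -2 + (⅙)*0 = -2 + 0 = -2)
M(Q, P) = -2*P (M(Q, P) = P*(-2) = -2*P)
G = 23056 (G = 10462 + 12594 = 23056)
M(-116, -188) - G = -2*(-188) - 1*23056 = 376 - 23056 = -22680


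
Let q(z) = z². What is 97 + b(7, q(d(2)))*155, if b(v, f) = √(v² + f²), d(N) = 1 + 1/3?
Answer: 10948/9 ≈ 1216.4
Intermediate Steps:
d(N) = 4/3 (d(N) = 1 + ⅓ = 4/3)
b(v, f) = √(f² + v²)
97 + b(7, q(d(2)))*155 = 97 + √(((4/3)²)² + 7²)*155 = 97 + √((16/9)² + 49)*155 = 97 + √(256/81 + 49)*155 = 97 + √(4225/81)*155 = 97 + (65/9)*155 = 97 + 10075/9 = 10948/9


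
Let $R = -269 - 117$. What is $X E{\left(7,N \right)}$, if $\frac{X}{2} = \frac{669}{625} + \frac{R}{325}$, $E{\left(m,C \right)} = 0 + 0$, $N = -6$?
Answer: $0$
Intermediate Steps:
$R = -386$
$E{\left(m,C \right)} = 0$
$X = - \frac{1906}{8125}$ ($X = 2 \left(\frac{669}{625} - \frac{386}{325}\right) = 2 \left(- \frac{953}{8125}\right) = - \frac{1906}{8125} \approx -0.23458$)
$X E{\left(7,N \right)} = \left(- \frac{1906}{8125}\right) 0 = 0$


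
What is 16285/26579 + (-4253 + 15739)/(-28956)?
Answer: 83131033/384810762 ≈ 0.21603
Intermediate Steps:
16285/26579 + (-4253 + 15739)/(-28956) = 16285*(1/26579) + 11486*(-1/28956) = 16285/26579 - 5743/14478 = 83131033/384810762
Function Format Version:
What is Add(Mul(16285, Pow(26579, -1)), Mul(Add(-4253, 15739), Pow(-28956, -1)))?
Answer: Rational(83131033, 384810762) ≈ 0.21603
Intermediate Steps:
Add(Mul(16285, Pow(26579, -1)), Mul(Add(-4253, 15739), Pow(-28956, -1))) = Add(Mul(16285, Rational(1, 26579)), Mul(11486, Rational(-1, 28956))) = Add(Rational(16285, 26579), Rational(-5743, 14478)) = Rational(83131033, 384810762)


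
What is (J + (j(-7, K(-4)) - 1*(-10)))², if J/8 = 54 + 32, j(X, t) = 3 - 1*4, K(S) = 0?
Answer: 485809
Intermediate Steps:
j(X, t) = -1 (j(X, t) = 3 - 4 = -1)
J = 688 (J = 8*(54 + 32) = 8*86 = 688)
(J + (j(-7, K(-4)) - 1*(-10)))² = (688 + (-1 - 1*(-10)))² = (688 + (-1 + 10))² = (688 + 9)² = 697² = 485809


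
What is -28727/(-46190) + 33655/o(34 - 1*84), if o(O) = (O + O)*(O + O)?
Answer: 36835889/9238000 ≈ 3.9874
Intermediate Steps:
o(O) = 4*O² (o(O) = (2*O)*(2*O) = 4*O²)
-28727/(-46190) + 33655/o(34 - 1*84) = -28727/(-46190) + 33655/((4*(34 - 1*84)²)) = -28727*(-1/46190) + 33655/((4*(34 - 84)²)) = 28727/46190 + 33655/((4*(-50)²)) = 28727/46190 + 33655/((4*2500)) = 28727/46190 + 33655/10000 = 28727/46190 + 33655*(1/10000) = 28727/46190 + 6731/2000 = 36835889/9238000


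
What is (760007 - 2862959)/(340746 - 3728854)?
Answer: 525738/847027 ≈ 0.62069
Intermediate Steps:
(760007 - 2862959)/(340746 - 3728854) = -2102952/(-3388108) = -2102952*(-1/3388108) = 525738/847027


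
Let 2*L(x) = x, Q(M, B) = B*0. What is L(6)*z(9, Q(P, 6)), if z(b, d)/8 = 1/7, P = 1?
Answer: 24/7 ≈ 3.4286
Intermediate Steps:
Q(M, B) = 0
z(b, d) = 8/7
L(x) = x/2
L(6)*z(9, Q(P, 6)) = ((½)*6)*(8/7) = 3*(8/7) = 24/7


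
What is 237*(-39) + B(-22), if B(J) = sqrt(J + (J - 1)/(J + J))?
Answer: -9243 + 3*I*sqrt(1155)/22 ≈ -9243.0 + 4.6344*I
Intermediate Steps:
B(J) = sqrt(J + (-1 + J)/(2*J)) (B(J) = sqrt(J + (-1 + J)/((2*J))) = sqrt(J + (-1 + J)*(1/(2*J))) = sqrt(J + (-1 + J)/(2*J)))
237*(-39) + B(-22) = 237*(-39) + sqrt(2 - 2/(-22) + 4*(-22))/2 = -9243 + sqrt(2 - 2*(-1/22) - 88)/2 = -9243 + sqrt(2 + 1/11 - 88)/2 = -9243 + sqrt(-945/11)/2 = -9243 + (3*I*sqrt(1155)/11)/2 = -9243 + 3*I*sqrt(1155)/22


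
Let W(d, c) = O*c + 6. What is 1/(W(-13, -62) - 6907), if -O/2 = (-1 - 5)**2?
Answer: -1/2437 ≈ -0.00041034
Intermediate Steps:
O = -72 (O = -2*(-1 - 5)**2 = -2*(-6)**2 = -2*36 = -72)
W(d, c) = 6 - 72*c (W(d, c) = -72*c + 6 = 6 - 72*c)
1/(W(-13, -62) - 6907) = 1/((6 - 72*(-62)) - 6907) = 1/((6 + 4464) - 6907) = 1/(4470 - 6907) = 1/(-2437) = -1/2437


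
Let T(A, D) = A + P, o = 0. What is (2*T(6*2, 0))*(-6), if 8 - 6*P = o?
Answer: -160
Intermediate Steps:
P = 4/3 (P = 4/3 - ⅙*0 = 4/3 + 0 = 4/3 ≈ 1.3333)
T(A, D) = 4/3 + A (T(A, D) = A + 4/3 = 4/3 + A)
(2*T(6*2, 0))*(-6) = (2*(4/3 + 6*2))*(-6) = (2*(4/3 + 12))*(-6) = (2*(40/3))*(-6) = (80/3)*(-6) = -160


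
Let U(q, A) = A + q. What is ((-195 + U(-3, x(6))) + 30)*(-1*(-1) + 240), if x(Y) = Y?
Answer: -39042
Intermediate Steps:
((-195 + U(-3, x(6))) + 30)*(-1*(-1) + 240) = ((-195 + (6 - 3)) + 30)*(-1*(-1) + 240) = ((-195 + 3) + 30)*(1 + 240) = (-192 + 30)*241 = -162*241 = -39042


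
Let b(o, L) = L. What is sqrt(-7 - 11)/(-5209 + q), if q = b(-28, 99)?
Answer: -3*I*sqrt(2)/5110 ≈ -0.00083026*I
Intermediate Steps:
q = 99
sqrt(-7 - 11)/(-5209 + q) = sqrt(-7 - 11)/(-5209 + 99) = sqrt(-18)/(-5110) = -3*I*sqrt(2)/5110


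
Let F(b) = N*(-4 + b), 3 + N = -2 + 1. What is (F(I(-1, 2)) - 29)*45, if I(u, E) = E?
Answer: -945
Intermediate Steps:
N = -4 (N = -3 + (-2 + 1) = -3 - 1 = -4)
F(b) = 16 - 4*b (F(b) = -4*(-4 + b) = 16 - 4*b)
(F(I(-1, 2)) - 29)*45 = ((16 - 4*2) - 29)*45 = ((16 - 8) - 29)*45 = (8 - 29)*45 = -21*45 = -945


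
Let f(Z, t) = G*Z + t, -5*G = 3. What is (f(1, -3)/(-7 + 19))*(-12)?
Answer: 18/5 ≈ 3.6000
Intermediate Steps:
G = -3/5 (G = -1/5*3 = -3/5 ≈ -0.60000)
f(Z, t) = t - 3*Z/5 (f(Z, t) = -3*Z/5 + t = t - 3*Z/5)
(f(1, -3)/(-7 + 19))*(-12) = ((-3 - 3/5*1)/(-7 + 19))*(-12) = ((-3 - 3/5)/12)*(-12) = -18/5*1/12*(-12) = -3/10*(-12) = 18/5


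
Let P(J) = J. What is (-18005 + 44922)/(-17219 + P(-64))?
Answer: -26917/17283 ≈ -1.5574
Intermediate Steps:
(-18005 + 44922)/(-17219 + P(-64)) = (-18005 + 44922)/(-17219 - 64) = 26917/(-17283) = 26917*(-1/17283) = -26917/17283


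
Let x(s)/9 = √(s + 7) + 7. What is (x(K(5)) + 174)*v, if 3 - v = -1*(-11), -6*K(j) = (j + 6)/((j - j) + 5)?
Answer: -1896 - 12*√5970/5 ≈ -2081.4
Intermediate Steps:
K(j) = -⅕ - j/30 (K(j) = -(j + 6)/(6*((j - j) + 5)) = -(6 + j)/(6*(0 + 5)) = -(6 + j)/(6*5) = -(6/5 + j/5)/6 = -⅕ - j/30)
x(s) = 63 + 9*√(7 + s) (x(s) = 9*(√(s + 7) + 7) = 9*(√(7 + s) + 7) = 9*(7 + √(7 + s)) = 63 + 9*√(7 + s))
v = -8 (v = 3 - (-1)*(-11) = 3 - 1*11 = 3 - 11 = -8)
(x(K(5)) + 174)*v = ((63 + 9*√(7 + (-⅕ - 1/30*5))) + 174)*(-8) = ((63 + 9*√(7 + (-⅕ - ⅙))) + 174)*(-8) = ((63 + 9*√(7 - 11/30)) + 174)*(-8) = ((63 + 9*√(199/30)) + 174)*(-8) = ((63 + 9*(√5970/30)) + 174)*(-8) = ((63 + 3*√5970/10) + 174)*(-8) = (237 + 3*√5970/10)*(-8) = -1896 - 12*√5970/5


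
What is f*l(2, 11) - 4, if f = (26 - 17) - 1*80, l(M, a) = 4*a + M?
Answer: -3270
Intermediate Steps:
l(M, a) = M + 4*a
f = -71 (f = 9 - 80 = -71)
f*l(2, 11) - 4 = -71*(2 + 4*11) - 4 = -71*(2 + 44) - 4 = -71*46 - 4 = -3266 - 4 = -3270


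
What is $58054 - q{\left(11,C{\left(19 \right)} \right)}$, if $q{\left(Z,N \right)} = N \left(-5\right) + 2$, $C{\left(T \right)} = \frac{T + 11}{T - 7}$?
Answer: $\frac{116129}{2} \approx 58065.0$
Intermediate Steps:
$C{\left(T \right)} = \frac{11 + T}{-7 + T}$
$q{\left(Z,N \right)} = 2 - 5 N$ ($q{\left(Z,N \right)} = - 5 N + 2 = 2 - 5 N$)
$58054 - q{\left(11,C{\left(19 \right)} \right)} = 58054 - \left(2 - 5 \frac{11 + 19}{-7 + 19}\right) = 58054 - \left(2 - 5 \cdot \frac{1}{12} \cdot 30\right) = 58054 - \left(2 - \frac{25}{2}\right) = 58054 - - \frac{21}{2} = 58054 + \frac{21}{2} = \frac{116129}{2}$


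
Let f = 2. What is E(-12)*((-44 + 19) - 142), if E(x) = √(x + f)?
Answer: -167*I*√10 ≈ -528.1*I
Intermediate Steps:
E(x) = √(2 + x) (E(x) = √(x + 2) = √(2 + x))
E(-12)*((-44 + 19) - 142) = √(2 - 12)*((-44 + 19) - 142) = √(-10)*(-25 - 142) = (I*√10)*(-167) = -167*I*√10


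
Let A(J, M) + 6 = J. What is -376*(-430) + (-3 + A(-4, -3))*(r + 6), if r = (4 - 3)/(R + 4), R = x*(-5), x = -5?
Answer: 4686445/29 ≈ 1.6160e+5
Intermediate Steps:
A(J, M) = -6 + J
R = 25 (R = -5*(-5) = 25)
r = 1/29 (r = (4 - 3)/(25 + 4) = 1/29 ≈ 0.034483)
-376*(-430) + (-3 + A(-4, -3))*(r + 6) = -376*(-430) + (-3 + (-6 - 4))*(1/29 + 6) = 161680 + (-3 - 10)*(175/29) = 161680 - 13*175/29 = 161680 - 2275/29 = 4686445/29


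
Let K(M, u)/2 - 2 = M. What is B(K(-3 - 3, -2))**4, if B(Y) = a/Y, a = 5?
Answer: 625/4096 ≈ 0.15259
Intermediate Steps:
K(M, u) = 4 + 2*M
B(Y) = 5/Y
B(K(-3 - 3, -2))**4 = (5/(4 + 2*(-3 - 3)))**4 = (5/(4 + 2*(-6)))**4 = (5/(4 - 12))**4 = (5/(-8))**4 = (5*(-1/8))**4 = (-5/8)**4 = 625/4096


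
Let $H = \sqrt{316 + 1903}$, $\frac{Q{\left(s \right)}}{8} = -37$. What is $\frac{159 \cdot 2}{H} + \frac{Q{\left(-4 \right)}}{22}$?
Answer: $- \frac{148}{11} + \frac{318 \sqrt{2219}}{2219} \approx -6.7038$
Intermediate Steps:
$Q{\left(s \right)} = -296$ ($Q{\left(s \right)} = 8 \left(-37\right) = -296$)
$H = \sqrt{2219} \approx 47.106$
$\frac{159 \cdot 2}{H} + \frac{Q{\left(-4 \right)}}{22} = \frac{159 \cdot 2}{\sqrt{2219}} - \frac{296}{22} = 318 \frac{\sqrt{2219}}{2219} - \frac{148}{11} = \frac{318 \sqrt{2219}}{2219} - \frac{148}{11} = - \frac{148}{11} + \frac{318 \sqrt{2219}}{2219}$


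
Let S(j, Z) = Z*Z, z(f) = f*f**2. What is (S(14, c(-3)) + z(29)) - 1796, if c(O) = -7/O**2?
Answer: 1830082/81 ≈ 22594.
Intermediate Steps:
c(O) = -7/O**2
z(f) = f**3
S(j, Z) = Z**2
(S(14, c(-3)) + z(29)) - 1796 = ((-7/(-3)**2)**2 + 29**3) - 1796 = ((-7*1/9)**2 + 24389) - 1796 = ((-7/9)**2 + 24389) - 1796 = (49/81 + 24389) - 1796 = 1975558/81 - 1796 = 1830082/81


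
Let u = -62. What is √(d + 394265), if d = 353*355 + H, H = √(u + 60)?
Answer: √(519580 + I*√2) ≈ 720.82 + 0.001*I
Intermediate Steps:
H = I*√2 (H = √(-62 + 60) = √(-2) = I*√2 ≈ 1.4142*I)
d = 125315 + I*√2 (d = 353*355 + I*√2 = 125315 + I*√2 ≈ 1.2532e+5 + 1.4142*I)
√(d + 394265) = √((125315 + I*√2) + 394265) = √(519580 + I*√2)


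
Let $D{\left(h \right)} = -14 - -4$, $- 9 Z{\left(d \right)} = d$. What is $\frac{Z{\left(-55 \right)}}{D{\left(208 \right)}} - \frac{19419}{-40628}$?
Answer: $- \frac{48683}{365652} \approx -0.13314$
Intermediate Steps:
$Z{\left(d \right)} = - \frac{d}{9}$
$D{\left(h \right)} = -10$ ($D{\left(h \right)} = -14 + 4 = -10$)
$\frac{Z{\left(-55 \right)}}{D{\left(208 \right)}} - \frac{19419}{-40628} = \frac{\left(- \frac{1}{9}\right) \left(-55\right)}{-10} - \frac{19419}{-40628} = \frac{55}{9} \left(- \frac{1}{10}\right) - - \frac{19419}{40628} = - \frac{11}{18} + \frac{19419}{40628} = - \frac{48683}{365652}$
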